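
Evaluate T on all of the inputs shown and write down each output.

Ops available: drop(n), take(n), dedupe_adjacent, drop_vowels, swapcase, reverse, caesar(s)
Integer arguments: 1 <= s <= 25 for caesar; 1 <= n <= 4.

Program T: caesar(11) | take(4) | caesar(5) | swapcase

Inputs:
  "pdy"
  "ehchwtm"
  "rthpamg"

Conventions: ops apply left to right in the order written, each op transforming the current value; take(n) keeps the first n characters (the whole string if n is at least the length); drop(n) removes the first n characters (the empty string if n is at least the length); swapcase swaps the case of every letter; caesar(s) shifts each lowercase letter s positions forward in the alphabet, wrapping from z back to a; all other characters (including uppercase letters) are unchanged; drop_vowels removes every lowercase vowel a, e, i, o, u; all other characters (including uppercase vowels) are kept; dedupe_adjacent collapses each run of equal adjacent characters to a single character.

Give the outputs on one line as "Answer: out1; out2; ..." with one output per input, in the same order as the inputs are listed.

Execution, op by op:
  "pdy" -> "aoj" -> "aoj" -> "fto" -> "FTO"
  "ehchwtm" -> "psnshex" -> "psns" -> "uxsx" -> "UXSX"
  "rthpamg" -> "cesalxr" -> "cesa" -> "hjxf" -> "HJXF"

"FTO"; "UXSX"; "HJXF"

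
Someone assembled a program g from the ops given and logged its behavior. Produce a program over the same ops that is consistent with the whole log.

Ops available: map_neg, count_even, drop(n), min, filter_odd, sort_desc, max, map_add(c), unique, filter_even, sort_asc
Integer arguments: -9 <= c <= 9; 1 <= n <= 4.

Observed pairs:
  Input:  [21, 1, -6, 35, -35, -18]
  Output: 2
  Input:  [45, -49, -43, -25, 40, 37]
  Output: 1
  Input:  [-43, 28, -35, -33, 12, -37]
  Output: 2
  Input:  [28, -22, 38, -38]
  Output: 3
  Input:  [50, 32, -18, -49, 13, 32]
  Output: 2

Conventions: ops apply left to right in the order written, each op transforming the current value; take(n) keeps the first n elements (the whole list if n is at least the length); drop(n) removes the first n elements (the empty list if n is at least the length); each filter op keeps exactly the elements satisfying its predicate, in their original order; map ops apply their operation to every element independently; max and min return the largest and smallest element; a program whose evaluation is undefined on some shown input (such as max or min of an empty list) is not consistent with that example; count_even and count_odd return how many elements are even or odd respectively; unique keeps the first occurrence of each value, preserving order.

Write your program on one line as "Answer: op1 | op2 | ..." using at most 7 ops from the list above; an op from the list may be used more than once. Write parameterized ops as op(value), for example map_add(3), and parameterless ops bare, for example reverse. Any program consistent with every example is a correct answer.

drop(1) | unique | sort_desc | filter_even | sort_asc | count_even

Check, running the answer program on each example:
  [21, 1, -6, 35, -35, -18] -> [1, -6, 35, -35, -18] -> [1, -6, 35, -35, -18] -> [35, 1, -6, -18, -35] -> [-6, -18] -> [-18, -6] -> 2
  [45, -49, -43, -25, 40, 37] -> [-49, -43, -25, 40, 37] -> [-49, -43, -25, 40, 37] -> [40, 37, -25, -43, -49] -> [40] -> [40] -> 1
  [-43, 28, -35, -33, 12, -37] -> [28, -35, -33, 12, -37] -> [28, -35, -33, 12, -37] -> [28, 12, -33, -35, -37] -> [28, 12] -> [12, 28] -> 2
  [28, -22, 38, -38] -> [-22, 38, -38] -> [-22, 38, -38] -> [38, -22, -38] -> [38, -22, -38] -> [-38, -22, 38] -> 3
  [50, 32, -18, -49, 13, 32] -> [32, -18, -49, 13, 32] -> [32, -18, -49, 13] -> [32, 13, -18, -49] -> [32, -18] -> [-18, 32] -> 2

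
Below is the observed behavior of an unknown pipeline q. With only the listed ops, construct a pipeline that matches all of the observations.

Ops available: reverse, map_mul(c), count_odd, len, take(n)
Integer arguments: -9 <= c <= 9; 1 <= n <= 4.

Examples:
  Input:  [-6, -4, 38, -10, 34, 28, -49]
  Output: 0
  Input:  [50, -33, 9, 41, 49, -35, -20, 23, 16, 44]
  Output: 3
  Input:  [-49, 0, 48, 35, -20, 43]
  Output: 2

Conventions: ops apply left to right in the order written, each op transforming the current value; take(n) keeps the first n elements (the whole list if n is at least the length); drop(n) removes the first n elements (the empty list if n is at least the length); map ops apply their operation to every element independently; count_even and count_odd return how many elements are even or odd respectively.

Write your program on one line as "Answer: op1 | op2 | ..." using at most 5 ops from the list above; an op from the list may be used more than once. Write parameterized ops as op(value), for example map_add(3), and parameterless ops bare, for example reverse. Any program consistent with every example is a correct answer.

map_mul(-5) | map_mul(-9) | take(4) | count_odd

Check, running the answer program on each example:
  [-6, -4, 38, -10, 34, 28, -49] -> [30, 20, -190, 50, -170, -140, 245] -> [-270, -180, 1710, -450, 1530, 1260, -2205] -> [-270, -180, 1710, -450] -> 0
  [50, -33, 9, 41, 49, -35, -20, 23, 16, 44] -> [-250, 165, -45, -205, -245, 175, 100, -115, -80, -220] -> [2250, -1485, 405, 1845, 2205, -1575, -900, 1035, 720, 1980] -> [2250, -1485, 405, 1845] -> 3
  [-49, 0, 48, 35, -20, 43] -> [245, 0, -240, -175, 100, -215] -> [-2205, 0, 2160, 1575, -900, 1935] -> [-2205, 0, 2160, 1575] -> 2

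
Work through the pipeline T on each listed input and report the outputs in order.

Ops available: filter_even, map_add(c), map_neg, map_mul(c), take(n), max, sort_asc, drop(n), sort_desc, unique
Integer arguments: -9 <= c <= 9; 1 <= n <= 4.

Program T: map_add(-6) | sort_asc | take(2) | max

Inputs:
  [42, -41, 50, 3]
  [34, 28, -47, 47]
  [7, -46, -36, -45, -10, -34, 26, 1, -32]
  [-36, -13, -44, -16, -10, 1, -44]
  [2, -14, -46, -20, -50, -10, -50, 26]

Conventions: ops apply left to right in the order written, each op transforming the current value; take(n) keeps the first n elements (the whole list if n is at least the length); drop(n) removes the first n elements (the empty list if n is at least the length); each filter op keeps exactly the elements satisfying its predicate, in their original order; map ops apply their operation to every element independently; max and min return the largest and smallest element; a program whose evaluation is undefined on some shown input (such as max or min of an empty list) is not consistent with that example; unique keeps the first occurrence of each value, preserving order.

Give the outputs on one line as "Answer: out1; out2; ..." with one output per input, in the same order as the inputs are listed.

Execution, op by op:
  [42, -41, 50, 3] -> [36, -47, 44, -3] -> [-47, -3, 36, 44] -> [-47, -3] -> -3
  [34, 28, -47, 47] -> [28, 22, -53, 41] -> [-53, 22, 28, 41] -> [-53, 22] -> 22
  [7, -46, -36, -45, -10, -34, 26, 1, -32] -> [1, -52, -42, -51, -16, -40, 20, -5, -38] -> [-52, -51, -42, -40, -38, -16, -5, 1, 20] -> [-52, -51] -> -51
  [-36, -13, -44, -16, -10, 1, -44] -> [-42, -19, -50, -22, -16, -5, -50] -> [-50, -50, -42, -22, -19, -16, -5] -> [-50, -50] -> -50
  [2, -14, -46, -20, -50, -10, -50, 26] -> [-4, -20, -52, -26, -56, -16, -56, 20] -> [-56, -56, -52, -26, -20, -16, -4, 20] -> [-56, -56] -> -56

-3; 22; -51; -50; -56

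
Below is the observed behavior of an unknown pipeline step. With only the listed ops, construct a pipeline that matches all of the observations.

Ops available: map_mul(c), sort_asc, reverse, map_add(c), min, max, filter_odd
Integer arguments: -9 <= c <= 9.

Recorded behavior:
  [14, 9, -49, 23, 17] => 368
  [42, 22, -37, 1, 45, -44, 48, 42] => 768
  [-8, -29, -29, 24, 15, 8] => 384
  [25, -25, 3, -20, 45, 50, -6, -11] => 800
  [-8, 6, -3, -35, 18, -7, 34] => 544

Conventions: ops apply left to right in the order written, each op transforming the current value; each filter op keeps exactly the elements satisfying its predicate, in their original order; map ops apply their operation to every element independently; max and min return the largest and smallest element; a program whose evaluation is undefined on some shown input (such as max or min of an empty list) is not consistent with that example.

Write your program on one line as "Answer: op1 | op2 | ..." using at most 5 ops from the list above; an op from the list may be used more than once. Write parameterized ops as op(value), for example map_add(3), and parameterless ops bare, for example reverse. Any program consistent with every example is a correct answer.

map_mul(2) | reverse | map_mul(8) | reverse | max

Check, running the answer program on each example:
  [14, 9, -49, 23, 17] -> [28, 18, -98, 46, 34] -> [34, 46, -98, 18, 28] -> [272, 368, -784, 144, 224] -> [224, 144, -784, 368, 272] -> 368
  [42, 22, -37, 1, 45, -44, 48, 42] -> [84, 44, -74, 2, 90, -88, 96, 84] -> [84, 96, -88, 90, 2, -74, 44, 84] -> [672, 768, -704, 720, 16, -592, 352, 672] -> [672, 352, -592, 16, 720, -704, 768, 672] -> 768
  [-8, -29, -29, 24, 15, 8] -> [-16, -58, -58, 48, 30, 16] -> [16, 30, 48, -58, -58, -16] -> [128, 240, 384, -464, -464, -128] -> [-128, -464, -464, 384, 240, 128] -> 384
  [25, -25, 3, -20, 45, 50, -6, -11] -> [50, -50, 6, -40, 90, 100, -12, -22] -> [-22, -12, 100, 90, -40, 6, -50, 50] -> [-176, -96, 800, 720, -320, 48, -400, 400] -> [400, -400, 48, -320, 720, 800, -96, -176] -> 800
  [-8, 6, -3, -35, 18, -7, 34] -> [-16, 12, -6, -70, 36, -14, 68] -> [68, -14, 36, -70, -6, 12, -16] -> [544, -112, 288, -560, -48, 96, -128] -> [-128, 96, -48, -560, 288, -112, 544] -> 544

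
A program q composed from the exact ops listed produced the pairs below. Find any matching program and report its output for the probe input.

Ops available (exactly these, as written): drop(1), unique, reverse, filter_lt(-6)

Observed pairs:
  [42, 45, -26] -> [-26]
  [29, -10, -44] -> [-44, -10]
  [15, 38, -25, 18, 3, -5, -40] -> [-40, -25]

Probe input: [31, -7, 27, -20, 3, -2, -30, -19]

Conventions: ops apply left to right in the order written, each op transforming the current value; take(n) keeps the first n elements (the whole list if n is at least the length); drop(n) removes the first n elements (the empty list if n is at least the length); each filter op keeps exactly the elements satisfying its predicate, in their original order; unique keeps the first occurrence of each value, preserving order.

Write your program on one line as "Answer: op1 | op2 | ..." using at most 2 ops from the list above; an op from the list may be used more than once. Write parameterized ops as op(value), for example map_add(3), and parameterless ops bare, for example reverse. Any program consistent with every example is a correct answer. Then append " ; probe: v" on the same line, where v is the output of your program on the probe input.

reverse | filter_lt(-6) ; probe: [-19, -30, -20, -7]

Check, running the answer program on each example:
  [42, 45, -26] -> [-26, 45, 42] -> [-26]
  [29, -10, -44] -> [-44, -10, 29] -> [-44, -10]
  [15, 38, -25, 18, 3, -5, -40] -> [-40, -5, 3, 18, -25, 38, 15] -> [-40, -25]
  probe: [31, -7, 27, -20, 3, -2, -30, -19] -> [-19, -30, -2, 3, -20, 27, -7, 31] -> [-19, -30, -20, -7]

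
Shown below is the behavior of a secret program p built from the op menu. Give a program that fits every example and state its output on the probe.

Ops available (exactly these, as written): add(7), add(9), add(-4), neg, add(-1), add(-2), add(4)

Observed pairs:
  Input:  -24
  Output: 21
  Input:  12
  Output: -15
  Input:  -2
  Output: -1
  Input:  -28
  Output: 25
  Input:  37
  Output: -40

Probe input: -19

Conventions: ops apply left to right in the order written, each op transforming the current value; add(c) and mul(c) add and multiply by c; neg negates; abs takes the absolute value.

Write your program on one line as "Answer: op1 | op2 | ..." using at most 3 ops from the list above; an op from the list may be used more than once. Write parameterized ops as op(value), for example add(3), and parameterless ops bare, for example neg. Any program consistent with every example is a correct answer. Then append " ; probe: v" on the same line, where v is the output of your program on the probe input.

add(4) | add(-1) | neg ; probe: 16

Check, running the answer program on each example:
  -24 -> -20 -> -21 -> 21
  12 -> 16 -> 15 -> -15
  -2 -> 2 -> 1 -> -1
  -28 -> -24 -> -25 -> 25
  37 -> 41 -> 40 -> -40
  probe: -19 -> -15 -> -16 -> 16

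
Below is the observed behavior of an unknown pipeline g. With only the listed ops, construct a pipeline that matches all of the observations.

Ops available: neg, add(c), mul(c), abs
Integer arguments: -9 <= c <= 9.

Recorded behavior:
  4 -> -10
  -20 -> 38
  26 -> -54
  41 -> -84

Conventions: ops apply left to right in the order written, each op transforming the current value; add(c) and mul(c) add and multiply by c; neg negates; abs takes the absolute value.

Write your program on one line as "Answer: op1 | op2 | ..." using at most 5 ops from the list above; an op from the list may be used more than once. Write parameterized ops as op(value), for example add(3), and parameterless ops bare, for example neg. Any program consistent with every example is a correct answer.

add(-6) | neg | add(-4) | add(-3) | mul(2)

Check, running the answer program on each example:
  4 -> -2 -> 2 -> -2 -> -5 -> -10
  -20 -> -26 -> 26 -> 22 -> 19 -> 38
  26 -> 20 -> -20 -> -24 -> -27 -> -54
  41 -> 35 -> -35 -> -39 -> -42 -> -84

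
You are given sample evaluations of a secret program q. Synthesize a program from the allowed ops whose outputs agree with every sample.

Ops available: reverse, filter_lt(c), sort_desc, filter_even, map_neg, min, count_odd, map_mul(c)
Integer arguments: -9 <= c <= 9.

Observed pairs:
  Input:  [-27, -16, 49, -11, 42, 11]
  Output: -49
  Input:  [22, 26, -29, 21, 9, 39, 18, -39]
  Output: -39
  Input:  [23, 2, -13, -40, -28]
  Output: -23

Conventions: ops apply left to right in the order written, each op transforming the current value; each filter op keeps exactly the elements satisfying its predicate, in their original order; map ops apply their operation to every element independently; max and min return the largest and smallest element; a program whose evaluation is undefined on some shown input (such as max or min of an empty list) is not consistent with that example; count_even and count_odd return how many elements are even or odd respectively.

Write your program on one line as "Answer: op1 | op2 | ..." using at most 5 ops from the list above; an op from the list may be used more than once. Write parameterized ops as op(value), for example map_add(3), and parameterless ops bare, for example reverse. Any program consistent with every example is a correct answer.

reverse | sort_desc | map_neg | filter_lt(-4) | min

Check, running the answer program on each example:
  [-27, -16, 49, -11, 42, 11] -> [11, 42, -11, 49, -16, -27] -> [49, 42, 11, -11, -16, -27] -> [-49, -42, -11, 11, 16, 27] -> [-49, -42, -11] -> -49
  [22, 26, -29, 21, 9, 39, 18, -39] -> [-39, 18, 39, 9, 21, -29, 26, 22] -> [39, 26, 22, 21, 18, 9, -29, -39] -> [-39, -26, -22, -21, -18, -9, 29, 39] -> [-39, -26, -22, -21, -18, -9] -> -39
  [23, 2, -13, -40, -28] -> [-28, -40, -13, 2, 23] -> [23, 2, -13, -28, -40] -> [-23, -2, 13, 28, 40] -> [-23] -> -23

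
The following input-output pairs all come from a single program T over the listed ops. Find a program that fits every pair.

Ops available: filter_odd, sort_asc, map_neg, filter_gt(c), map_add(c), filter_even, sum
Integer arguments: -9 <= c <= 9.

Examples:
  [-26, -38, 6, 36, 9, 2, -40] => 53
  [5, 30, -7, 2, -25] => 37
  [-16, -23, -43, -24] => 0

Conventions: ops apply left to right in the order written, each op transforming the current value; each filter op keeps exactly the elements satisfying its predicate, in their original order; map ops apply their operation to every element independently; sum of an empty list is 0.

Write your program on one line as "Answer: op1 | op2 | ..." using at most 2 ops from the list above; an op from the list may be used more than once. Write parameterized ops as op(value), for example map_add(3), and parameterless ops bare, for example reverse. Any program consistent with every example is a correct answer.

filter_gt(-4) | sum

Check, running the answer program on each example:
  [-26, -38, 6, 36, 9, 2, -40] -> [6, 36, 9, 2] -> 53
  [5, 30, -7, 2, -25] -> [5, 30, 2] -> 37
  [-16, -23, -43, -24] -> [] -> 0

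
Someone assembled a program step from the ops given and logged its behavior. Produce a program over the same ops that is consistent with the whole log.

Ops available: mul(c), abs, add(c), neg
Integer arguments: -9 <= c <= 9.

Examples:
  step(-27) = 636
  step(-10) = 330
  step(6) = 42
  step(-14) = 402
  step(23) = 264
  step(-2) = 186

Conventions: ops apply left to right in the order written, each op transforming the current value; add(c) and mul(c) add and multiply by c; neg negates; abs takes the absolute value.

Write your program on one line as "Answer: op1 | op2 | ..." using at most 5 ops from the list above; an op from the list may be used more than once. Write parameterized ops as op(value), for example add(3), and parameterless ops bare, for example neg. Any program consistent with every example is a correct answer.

add(-8) | mul(-3) | mul(-6) | add(-6) | abs

Check, running the answer program on each example:
  -27 -> -35 -> 105 -> -630 -> -636 -> 636
  -10 -> -18 -> 54 -> -324 -> -330 -> 330
  6 -> -2 -> 6 -> -36 -> -42 -> 42
  -14 -> -22 -> 66 -> -396 -> -402 -> 402
  23 -> 15 -> -45 -> 270 -> 264 -> 264
  -2 -> -10 -> 30 -> -180 -> -186 -> 186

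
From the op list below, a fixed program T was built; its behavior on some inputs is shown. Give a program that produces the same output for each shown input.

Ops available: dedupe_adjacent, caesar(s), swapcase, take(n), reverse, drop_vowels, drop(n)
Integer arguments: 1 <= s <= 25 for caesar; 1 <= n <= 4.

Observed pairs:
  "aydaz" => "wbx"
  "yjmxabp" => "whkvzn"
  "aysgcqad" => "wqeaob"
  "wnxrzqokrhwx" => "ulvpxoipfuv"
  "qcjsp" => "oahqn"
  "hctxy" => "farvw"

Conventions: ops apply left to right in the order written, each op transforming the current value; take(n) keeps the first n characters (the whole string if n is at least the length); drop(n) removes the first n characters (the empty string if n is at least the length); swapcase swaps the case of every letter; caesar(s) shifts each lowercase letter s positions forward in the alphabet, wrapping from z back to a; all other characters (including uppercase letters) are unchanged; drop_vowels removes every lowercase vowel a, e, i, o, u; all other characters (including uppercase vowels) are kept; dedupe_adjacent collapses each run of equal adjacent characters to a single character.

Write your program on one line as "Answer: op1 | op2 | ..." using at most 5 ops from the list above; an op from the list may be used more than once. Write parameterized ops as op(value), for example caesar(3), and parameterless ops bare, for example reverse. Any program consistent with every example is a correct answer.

drop_vowels | reverse | caesar(24) | reverse

Check, running the answer program on each example:
  "aydaz" -> "ydz" -> "zdy" -> "xbw" -> "wbx"
  "yjmxabp" -> "yjmxbp" -> "pbxmjy" -> "nzvkhw" -> "whkvzn"
  "aysgcqad" -> "ysgcqd" -> "dqcgsy" -> "boaeqw" -> "wqeaob"
  "wnxrzqokrhwx" -> "wnxrzqkrhwx" -> "xwhrkqzrxnw" -> "vufpioxpvlu" -> "ulvpxoipfuv"
  "qcjsp" -> "qcjsp" -> "psjcq" -> "nqhao" -> "oahqn"
  "hctxy" -> "hctxy" -> "yxtch" -> "wvraf" -> "farvw"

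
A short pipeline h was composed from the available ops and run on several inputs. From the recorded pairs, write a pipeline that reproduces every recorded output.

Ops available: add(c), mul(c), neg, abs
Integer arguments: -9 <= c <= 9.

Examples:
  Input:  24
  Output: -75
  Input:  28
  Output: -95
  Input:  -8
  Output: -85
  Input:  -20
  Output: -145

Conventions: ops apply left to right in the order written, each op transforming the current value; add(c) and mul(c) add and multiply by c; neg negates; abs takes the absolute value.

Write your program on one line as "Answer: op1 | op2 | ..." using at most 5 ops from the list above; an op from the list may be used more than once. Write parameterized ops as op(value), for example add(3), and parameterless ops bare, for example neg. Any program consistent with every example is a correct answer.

add(-9) | mul(-5) | abs | neg

Check, running the answer program on each example:
  24 -> 15 -> -75 -> 75 -> -75
  28 -> 19 -> -95 -> 95 -> -95
  -8 -> -17 -> 85 -> 85 -> -85
  -20 -> -29 -> 145 -> 145 -> -145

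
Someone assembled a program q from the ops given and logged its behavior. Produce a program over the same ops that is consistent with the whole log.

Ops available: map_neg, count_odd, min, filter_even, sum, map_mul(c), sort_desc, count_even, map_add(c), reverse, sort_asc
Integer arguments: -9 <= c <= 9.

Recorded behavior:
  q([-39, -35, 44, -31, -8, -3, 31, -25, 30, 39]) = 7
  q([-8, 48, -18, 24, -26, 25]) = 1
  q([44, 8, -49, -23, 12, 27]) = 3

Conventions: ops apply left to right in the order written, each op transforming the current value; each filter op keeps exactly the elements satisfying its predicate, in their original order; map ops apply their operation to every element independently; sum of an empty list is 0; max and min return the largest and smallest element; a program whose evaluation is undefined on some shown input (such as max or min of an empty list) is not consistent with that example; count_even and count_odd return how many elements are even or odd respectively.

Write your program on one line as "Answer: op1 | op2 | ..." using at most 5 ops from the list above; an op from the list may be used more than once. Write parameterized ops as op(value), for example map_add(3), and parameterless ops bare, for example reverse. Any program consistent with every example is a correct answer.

map_add(-3) | sort_desc | reverse | count_even

Check, running the answer program on each example:
  [-39, -35, 44, -31, -8, -3, 31, -25, 30, 39] -> [-42, -38, 41, -34, -11, -6, 28, -28, 27, 36] -> [41, 36, 28, 27, -6, -11, -28, -34, -38, -42] -> [-42, -38, -34, -28, -11, -6, 27, 28, 36, 41] -> 7
  [-8, 48, -18, 24, -26, 25] -> [-11, 45, -21, 21, -29, 22] -> [45, 22, 21, -11, -21, -29] -> [-29, -21, -11, 21, 22, 45] -> 1
  [44, 8, -49, -23, 12, 27] -> [41, 5, -52, -26, 9, 24] -> [41, 24, 9, 5, -26, -52] -> [-52, -26, 5, 9, 24, 41] -> 3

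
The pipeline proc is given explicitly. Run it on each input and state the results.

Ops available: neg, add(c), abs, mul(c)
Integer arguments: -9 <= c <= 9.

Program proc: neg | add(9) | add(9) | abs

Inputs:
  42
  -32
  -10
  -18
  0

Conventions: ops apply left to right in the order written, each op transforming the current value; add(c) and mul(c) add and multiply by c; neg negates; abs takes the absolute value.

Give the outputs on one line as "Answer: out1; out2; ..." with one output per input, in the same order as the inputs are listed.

24; 50; 28; 36; 18

Execution, op by op:
  42 -> -42 -> -33 -> -24 -> 24
  -32 -> 32 -> 41 -> 50 -> 50
  -10 -> 10 -> 19 -> 28 -> 28
  -18 -> 18 -> 27 -> 36 -> 36
  0 -> 0 -> 9 -> 18 -> 18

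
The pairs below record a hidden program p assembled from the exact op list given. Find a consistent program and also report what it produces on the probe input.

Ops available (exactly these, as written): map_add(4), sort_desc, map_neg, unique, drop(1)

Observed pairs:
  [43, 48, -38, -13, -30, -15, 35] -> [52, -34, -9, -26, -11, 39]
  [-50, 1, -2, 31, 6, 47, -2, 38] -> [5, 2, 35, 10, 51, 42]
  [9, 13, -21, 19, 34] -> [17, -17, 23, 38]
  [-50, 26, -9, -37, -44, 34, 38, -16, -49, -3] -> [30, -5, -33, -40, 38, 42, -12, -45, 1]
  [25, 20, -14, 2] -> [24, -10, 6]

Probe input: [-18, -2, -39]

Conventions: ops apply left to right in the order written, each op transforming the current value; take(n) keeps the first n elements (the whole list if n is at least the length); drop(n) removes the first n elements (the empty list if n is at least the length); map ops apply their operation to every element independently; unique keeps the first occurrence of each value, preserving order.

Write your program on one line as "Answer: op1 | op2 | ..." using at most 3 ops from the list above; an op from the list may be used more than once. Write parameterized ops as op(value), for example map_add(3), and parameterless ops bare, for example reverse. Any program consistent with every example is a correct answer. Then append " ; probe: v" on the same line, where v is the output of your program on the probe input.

drop(1) | unique | map_add(4) ; probe: [2, -35]

Check, running the answer program on each example:
  [43, 48, -38, -13, -30, -15, 35] -> [48, -38, -13, -30, -15, 35] -> [48, -38, -13, -30, -15, 35] -> [52, -34, -9, -26, -11, 39]
  [-50, 1, -2, 31, 6, 47, -2, 38] -> [1, -2, 31, 6, 47, -2, 38] -> [1, -2, 31, 6, 47, 38] -> [5, 2, 35, 10, 51, 42]
  [9, 13, -21, 19, 34] -> [13, -21, 19, 34] -> [13, -21, 19, 34] -> [17, -17, 23, 38]
  [-50, 26, -9, -37, -44, 34, 38, -16, -49, -3] -> [26, -9, -37, -44, 34, 38, -16, -49, -3] -> [26, -9, -37, -44, 34, 38, -16, -49, -3] -> [30, -5, -33, -40, 38, 42, -12, -45, 1]
  [25, 20, -14, 2] -> [20, -14, 2] -> [20, -14, 2] -> [24, -10, 6]
  probe: [-18, -2, -39] -> [-2, -39] -> [-2, -39] -> [2, -35]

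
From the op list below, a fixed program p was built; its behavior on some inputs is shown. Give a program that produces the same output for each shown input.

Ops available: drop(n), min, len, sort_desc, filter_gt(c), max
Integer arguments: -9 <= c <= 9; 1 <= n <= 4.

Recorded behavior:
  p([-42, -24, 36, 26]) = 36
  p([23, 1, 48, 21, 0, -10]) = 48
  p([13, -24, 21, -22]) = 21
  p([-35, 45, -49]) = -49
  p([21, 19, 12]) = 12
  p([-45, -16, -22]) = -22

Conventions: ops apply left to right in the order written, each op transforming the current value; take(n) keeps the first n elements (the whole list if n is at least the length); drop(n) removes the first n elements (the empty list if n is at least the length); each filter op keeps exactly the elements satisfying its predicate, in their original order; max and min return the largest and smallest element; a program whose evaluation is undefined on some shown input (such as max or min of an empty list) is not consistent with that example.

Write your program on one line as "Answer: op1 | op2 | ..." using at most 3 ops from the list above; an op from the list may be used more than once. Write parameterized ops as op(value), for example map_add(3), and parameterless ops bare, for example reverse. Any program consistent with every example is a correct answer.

drop(2) | max

Check, running the answer program on each example:
  [-42, -24, 36, 26] -> [36, 26] -> 36
  [23, 1, 48, 21, 0, -10] -> [48, 21, 0, -10] -> 48
  [13, -24, 21, -22] -> [21, -22] -> 21
  [-35, 45, -49] -> [-49] -> -49
  [21, 19, 12] -> [12] -> 12
  [-45, -16, -22] -> [-22] -> -22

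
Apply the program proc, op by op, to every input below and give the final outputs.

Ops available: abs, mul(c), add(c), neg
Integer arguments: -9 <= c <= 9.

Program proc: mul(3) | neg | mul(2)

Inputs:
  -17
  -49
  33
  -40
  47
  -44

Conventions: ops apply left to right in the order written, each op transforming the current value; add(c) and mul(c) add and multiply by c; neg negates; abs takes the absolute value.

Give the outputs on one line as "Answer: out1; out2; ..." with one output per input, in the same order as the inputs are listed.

Execution, op by op:
  -17 -> -51 -> 51 -> 102
  -49 -> -147 -> 147 -> 294
  33 -> 99 -> -99 -> -198
  -40 -> -120 -> 120 -> 240
  47 -> 141 -> -141 -> -282
  -44 -> -132 -> 132 -> 264

102; 294; -198; 240; -282; 264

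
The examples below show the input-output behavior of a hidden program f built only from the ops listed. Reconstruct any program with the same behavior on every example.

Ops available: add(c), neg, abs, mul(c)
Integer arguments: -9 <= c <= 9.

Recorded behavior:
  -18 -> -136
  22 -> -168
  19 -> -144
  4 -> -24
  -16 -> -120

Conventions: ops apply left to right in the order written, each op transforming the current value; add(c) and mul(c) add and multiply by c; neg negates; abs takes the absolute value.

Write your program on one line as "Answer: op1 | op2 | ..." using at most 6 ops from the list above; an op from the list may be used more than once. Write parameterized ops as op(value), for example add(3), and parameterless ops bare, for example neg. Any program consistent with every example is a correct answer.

abs | mul(-1) | add(-1) | neg | add(-2) | mul(-8)

Check, running the answer program on each example:
  -18 -> 18 -> -18 -> -19 -> 19 -> 17 -> -136
  22 -> 22 -> -22 -> -23 -> 23 -> 21 -> -168
  19 -> 19 -> -19 -> -20 -> 20 -> 18 -> -144
  4 -> 4 -> -4 -> -5 -> 5 -> 3 -> -24
  -16 -> 16 -> -16 -> -17 -> 17 -> 15 -> -120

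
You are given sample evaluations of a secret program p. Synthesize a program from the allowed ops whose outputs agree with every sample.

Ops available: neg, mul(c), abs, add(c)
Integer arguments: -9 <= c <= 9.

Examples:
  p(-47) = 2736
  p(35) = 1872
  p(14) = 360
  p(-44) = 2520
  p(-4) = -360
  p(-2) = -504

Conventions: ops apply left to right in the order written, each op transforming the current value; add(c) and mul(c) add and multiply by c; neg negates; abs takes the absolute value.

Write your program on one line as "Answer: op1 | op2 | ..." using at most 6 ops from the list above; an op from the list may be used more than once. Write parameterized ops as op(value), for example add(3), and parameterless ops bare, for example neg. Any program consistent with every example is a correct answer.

abs | neg | add(9) | mul(8) | neg | mul(9)

Check, running the answer program on each example:
  -47 -> 47 -> -47 -> -38 -> -304 -> 304 -> 2736
  35 -> 35 -> -35 -> -26 -> -208 -> 208 -> 1872
  14 -> 14 -> -14 -> -5 -> -40 -> 40 -> 360
  -44 -> 44 -> -44 -> -35 -> -280 -> 280 -> 2520
  -4 -> 4 -> -4 -> 5 -> 40 -> -40 -> -360
  -2 -> 2 -> -2 -> 7 -> 56 -> -56 -> -504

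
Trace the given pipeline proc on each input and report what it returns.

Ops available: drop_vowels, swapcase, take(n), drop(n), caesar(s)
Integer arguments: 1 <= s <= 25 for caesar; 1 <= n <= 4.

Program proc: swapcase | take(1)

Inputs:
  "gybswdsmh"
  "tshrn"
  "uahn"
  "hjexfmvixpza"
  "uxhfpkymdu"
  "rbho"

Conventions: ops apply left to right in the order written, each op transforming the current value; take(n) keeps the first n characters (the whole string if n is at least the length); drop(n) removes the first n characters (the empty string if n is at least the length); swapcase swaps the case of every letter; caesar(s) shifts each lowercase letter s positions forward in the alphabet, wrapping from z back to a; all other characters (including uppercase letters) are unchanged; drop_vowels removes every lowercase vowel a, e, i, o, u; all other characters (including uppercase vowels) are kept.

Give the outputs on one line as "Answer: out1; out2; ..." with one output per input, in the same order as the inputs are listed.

"G"; "T"; "U"; "H"; "U"; "R"

Execution, op by op:
  "gybswdsmh" -> "GYBSWDSMH" -> "G"
  "tshrn" -> "TSHRN" -> "T"
  "uahn" -> "UAHN" -> "U"
  "hjexfmvixpza" -> "HJEXFMVIXPZA" -> "H"
  "uxhfpkymdu" -> "UXHFPKYMDU" -> "U"
  "rbho" -> "RBHO" -> "R"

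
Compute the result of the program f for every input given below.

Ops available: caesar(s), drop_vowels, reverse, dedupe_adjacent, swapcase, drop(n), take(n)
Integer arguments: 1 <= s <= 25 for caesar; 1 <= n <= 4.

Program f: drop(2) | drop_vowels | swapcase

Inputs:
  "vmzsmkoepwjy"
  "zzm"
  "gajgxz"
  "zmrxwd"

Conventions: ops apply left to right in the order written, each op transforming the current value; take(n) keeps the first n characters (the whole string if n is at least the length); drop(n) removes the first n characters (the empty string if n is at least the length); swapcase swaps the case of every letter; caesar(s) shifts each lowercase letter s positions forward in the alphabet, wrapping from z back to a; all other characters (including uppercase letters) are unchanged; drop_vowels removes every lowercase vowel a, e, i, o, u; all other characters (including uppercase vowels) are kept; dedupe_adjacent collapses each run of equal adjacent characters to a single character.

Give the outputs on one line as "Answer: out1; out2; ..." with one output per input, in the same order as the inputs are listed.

Execution, op by op:
  "vmzsmkoepwjy" -> "zsmkoepwjy" -> "zsmkpwjy" -> "ZSMKPWJY"
  "zzm" -> "m" -> "m" -> "M"
  "gajgxz" -> "jgxz" -> "jgxz" -> "JGXZ"
  "zmrxwd" -> "rxwd" -> "rxwd" -> "RXWD"

"ZSMKPWJY"; "M"; "JGXZ"; "RXWD"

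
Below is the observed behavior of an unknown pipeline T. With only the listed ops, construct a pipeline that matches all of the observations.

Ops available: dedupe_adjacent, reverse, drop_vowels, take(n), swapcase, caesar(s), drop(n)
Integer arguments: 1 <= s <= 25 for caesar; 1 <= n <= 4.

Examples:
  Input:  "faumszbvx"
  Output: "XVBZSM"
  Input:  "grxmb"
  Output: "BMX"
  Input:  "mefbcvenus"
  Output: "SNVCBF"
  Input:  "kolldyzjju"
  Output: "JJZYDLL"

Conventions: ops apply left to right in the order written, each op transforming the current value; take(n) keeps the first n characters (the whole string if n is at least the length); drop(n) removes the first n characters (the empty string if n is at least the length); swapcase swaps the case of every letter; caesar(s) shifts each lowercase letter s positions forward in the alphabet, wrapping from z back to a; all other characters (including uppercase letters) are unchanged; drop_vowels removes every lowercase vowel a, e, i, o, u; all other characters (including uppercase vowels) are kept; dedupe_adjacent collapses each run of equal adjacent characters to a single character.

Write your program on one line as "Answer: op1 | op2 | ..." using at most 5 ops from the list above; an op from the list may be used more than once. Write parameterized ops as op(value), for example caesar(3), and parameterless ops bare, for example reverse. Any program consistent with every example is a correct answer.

drop(2) | drop_vowels | swapcase | reverse

Check, running the answer program on each example:
  "faumszbvx" -> "umszbvx" -> "mszbvx" -> "MSZBVX" -> "XVBZSM"
  "grxmb" -> "xmb" -> "xmb" -> "XMB" -> "BMX"
  "mefbcvenus" -> "fbcvenus" -> "fbcvns" -> "FBCVNS" -> "SNVCBF"
  "kolldyzjju" -> "lldyzjju" -> "lldyzjj" -> "LLDYZJJ" -> "JJZYDLL"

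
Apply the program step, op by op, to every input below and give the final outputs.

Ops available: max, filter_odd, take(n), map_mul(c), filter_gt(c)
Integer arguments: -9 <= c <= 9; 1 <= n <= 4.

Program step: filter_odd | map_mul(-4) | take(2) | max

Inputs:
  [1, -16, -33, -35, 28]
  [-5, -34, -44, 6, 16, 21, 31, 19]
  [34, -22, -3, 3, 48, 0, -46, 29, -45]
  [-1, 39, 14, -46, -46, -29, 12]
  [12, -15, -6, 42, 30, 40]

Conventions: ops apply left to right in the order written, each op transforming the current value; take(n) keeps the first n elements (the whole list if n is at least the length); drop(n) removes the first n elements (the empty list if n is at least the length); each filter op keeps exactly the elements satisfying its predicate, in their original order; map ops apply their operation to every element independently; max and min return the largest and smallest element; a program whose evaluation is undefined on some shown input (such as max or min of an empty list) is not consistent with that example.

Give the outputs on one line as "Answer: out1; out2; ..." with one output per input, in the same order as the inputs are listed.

132; 20; 12; 4; 60

Execution, op by op:
  [1, -16, -33, -35, 28] -> [1, -33, -35] -> [-4, 132, 140] -> [-4, 132] -> 132
  [-5, -34, -44, 6, 16, 21, 31, 19] -> [-5, 21, 31, 19] -> [20, -84, -124, -76] -> [20, -84] -> 20
  [34, -22, -3, 3, 48, 0, -46, 29, -45] -> [-3, 3, 29, -45] -> [12, -12, -116, 180] -> [12, -12] -> 12
  [-1, 39, 14, -46, -46, -29, 12] -> [-1, 39, -29] -> [4, -156, 116] -> [4, -156] -> 4
  [12, -15, -6, 42, 30, 40] -> [-15] -> [60] -> [60] -> 60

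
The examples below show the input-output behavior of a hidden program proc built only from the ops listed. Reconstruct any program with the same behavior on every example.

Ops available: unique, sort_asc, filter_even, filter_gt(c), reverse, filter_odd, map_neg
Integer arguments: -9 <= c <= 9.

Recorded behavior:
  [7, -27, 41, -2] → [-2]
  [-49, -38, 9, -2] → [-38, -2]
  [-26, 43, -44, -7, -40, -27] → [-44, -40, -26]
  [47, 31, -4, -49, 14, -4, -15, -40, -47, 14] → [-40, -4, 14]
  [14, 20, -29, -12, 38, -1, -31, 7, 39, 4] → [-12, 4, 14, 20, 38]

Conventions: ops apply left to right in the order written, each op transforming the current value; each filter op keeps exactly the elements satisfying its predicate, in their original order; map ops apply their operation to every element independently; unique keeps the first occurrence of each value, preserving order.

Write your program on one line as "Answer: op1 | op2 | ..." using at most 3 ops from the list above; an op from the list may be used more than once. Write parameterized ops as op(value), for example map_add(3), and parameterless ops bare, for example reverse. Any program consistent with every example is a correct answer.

unique | filter_even | sort_asc

Check, running the answer program on each example:
  [7, -27, 41, -2] -> [7, -27, 41, -2] -> [-2] -> [-2]
  [-49, -38, 9, -2] -> [-49, -38, 9, -2] -> [-38, -2] -> [-38, -2]
  [-26, 43, -44, -7, -40, -27] -> [-26, 43, -44, -7, -40, -27] -> [-26, -44, -40] -> [-44, -40, -26]
  [47, 31, -4, -49, 14, -4, -15, -40, -47, 14] -> [47, 31, -4, -49, 14, -15, -40, -47] -> [-4, 14, -40] -> [-40, -4, 14]
  [14, 20, -29, -12, 38, -1, -31, 7, 39, 4] -> [14, 20, -29, -12, 38, -1, -31, 7, 39, 4] -> [14, 20, -12, 38, 4] -> [-12, 4, 14, 20, 38]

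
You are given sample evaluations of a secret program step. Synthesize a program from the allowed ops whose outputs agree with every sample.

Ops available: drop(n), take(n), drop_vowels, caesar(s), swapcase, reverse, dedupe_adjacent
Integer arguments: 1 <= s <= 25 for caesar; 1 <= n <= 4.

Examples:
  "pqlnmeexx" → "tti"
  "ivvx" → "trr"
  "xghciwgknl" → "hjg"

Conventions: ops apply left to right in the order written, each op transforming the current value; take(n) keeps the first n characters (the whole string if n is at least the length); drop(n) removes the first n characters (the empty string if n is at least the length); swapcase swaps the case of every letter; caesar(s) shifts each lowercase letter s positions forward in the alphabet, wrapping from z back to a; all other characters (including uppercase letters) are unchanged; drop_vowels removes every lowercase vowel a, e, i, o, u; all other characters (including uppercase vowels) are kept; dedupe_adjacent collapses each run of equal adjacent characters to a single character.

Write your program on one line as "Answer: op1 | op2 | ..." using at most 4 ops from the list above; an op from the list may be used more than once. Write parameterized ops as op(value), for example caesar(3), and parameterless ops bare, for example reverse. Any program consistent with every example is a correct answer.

drop_vowels | reverse | take(3) | caesar(22)

Check, running the answer program on each example:
  "pqlnmeexx" -> "pqlnmxx" -> "xxmnlqp" -> "xxm" -> "tti"
  "ivvx" -> "vvx" -> "xvv" -> "xvv" -> "trr"
  "xghciwgknl" -> "xghcwgknl" -> "lnkgwchgx" -> "lnk" -> "hjg"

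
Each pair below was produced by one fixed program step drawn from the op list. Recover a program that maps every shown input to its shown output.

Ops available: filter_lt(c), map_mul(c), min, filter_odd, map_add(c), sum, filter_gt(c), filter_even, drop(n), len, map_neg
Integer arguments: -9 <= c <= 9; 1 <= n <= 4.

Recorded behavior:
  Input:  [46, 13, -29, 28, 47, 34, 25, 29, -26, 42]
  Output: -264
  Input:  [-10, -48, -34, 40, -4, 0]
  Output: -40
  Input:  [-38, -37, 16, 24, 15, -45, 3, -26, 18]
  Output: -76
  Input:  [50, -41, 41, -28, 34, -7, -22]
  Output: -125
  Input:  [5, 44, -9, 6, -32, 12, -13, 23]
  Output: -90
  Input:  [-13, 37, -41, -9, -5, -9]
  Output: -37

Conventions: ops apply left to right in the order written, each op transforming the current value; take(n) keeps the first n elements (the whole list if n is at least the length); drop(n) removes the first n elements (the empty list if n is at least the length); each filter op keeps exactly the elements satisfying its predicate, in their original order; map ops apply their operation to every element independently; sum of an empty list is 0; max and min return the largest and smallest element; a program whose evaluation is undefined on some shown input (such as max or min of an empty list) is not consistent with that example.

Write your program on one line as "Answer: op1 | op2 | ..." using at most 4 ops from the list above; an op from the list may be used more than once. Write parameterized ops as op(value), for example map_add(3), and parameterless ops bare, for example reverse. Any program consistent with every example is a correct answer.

map_neg | filter_lt(0) | sum

Check, running the answer program on each example:
  [46, 13, -29, 28, 47, 34, 25, 29, -26, 42] -> [-46, -13, 29, -28, -47, -34, -25, -29, 26, -42] -> [-46, -13, -28, -47, -34, -25, -29, -42] -> -264
  [-10, -48, -34, 40, -4, 0] -> [10, 48, 34, -40, 4, 0] -> [-40] -> -40
  [-38, -37, 16, 24, 15, -45, 3, -26, 18] -> [38, 37, -16, -24, -15, 45, -3, 26, -18] -> [-16, -24, -15, -3, -18] -> -76
  [50, -41, 41, -28, 34, -7, -22] -> [-50, 41, -41, 28, -34, 7, 22] -> [-50, -41, -34] -> -125
  [5, 44, -9, 6, -32, 12, -13, 23] -> [-5, -44, 9, -6, 32, -12, 13, -23] -> [-5, -44, -6, -12, -23] -> -90
  [-13, 37, -41, -9, -5, -9] -> [13, -37, 41, 9, 5, 9] -> [-37] -> -37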